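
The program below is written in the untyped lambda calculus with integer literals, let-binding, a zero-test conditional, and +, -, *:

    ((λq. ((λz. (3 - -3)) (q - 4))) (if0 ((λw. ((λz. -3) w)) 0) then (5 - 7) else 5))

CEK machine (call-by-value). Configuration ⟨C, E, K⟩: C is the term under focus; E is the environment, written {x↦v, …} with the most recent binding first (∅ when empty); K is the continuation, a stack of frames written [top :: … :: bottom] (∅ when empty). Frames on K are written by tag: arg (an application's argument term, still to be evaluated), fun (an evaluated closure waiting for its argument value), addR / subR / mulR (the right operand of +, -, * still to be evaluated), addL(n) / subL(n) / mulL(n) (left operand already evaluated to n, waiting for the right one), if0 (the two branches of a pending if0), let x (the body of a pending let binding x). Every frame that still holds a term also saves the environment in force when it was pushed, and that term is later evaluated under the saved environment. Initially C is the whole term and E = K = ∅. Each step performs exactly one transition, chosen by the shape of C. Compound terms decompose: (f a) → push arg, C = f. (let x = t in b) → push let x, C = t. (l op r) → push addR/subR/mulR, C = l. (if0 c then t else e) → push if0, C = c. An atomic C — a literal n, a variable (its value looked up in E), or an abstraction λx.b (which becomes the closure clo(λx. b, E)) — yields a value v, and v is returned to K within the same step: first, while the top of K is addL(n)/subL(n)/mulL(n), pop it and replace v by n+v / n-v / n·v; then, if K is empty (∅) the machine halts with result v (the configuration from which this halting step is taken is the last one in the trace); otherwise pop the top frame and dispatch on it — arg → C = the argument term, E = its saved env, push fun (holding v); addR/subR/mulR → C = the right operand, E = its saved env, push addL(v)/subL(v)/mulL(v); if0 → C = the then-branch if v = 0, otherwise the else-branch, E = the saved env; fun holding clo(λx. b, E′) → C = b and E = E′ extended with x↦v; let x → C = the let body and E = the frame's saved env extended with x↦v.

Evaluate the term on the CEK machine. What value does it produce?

[0] [C=((λq. ((λz. (3 - -3)) (q - 4))) (if0 ((λw. ((λz. -3) w)) 0) then (5 - 7) else 5)) | E=∅ | K=∅]
[1] [C=(λq. ((λz. (3 - -3)) (q - 4))) | E=∅ | K=[arg]]
[2] [C=(if0 ((λw. ((λz. -3) w)) 0) then (5 - 7) else 5) | E=∅ | K=[fun]]
[3] [C=((λw. ((λz. -3) w)) 0) | E=∅ | K=[if0 :: fun]]
[4] [C=(λw. ((λz. -3) w)) | E=∅ | K=[arg :: if0 :: fun]]
[5] [C=0 | E=∅ | K=[fun :: if0 :: fun]]
[6] [C=((λz. -3) w) | E={w↦0} | K=[if0 :: fun]]
[7] [C=(λz. -3) | E={w↦0} | K=[arg :: if0 :: fun]]
[8] [C=w | E={w↦0} | K=[fun :: if0 :: fun]]
[9] [C=-3 | E={z↦0, w↦0} | K=[if0 :: fun]]
[10] [C=5 | E=∅ | K=[fun]]
[11] [C=((λz. (3 - -3)) (q - 4)) | E={q↦5} | K=∅]
[12] [C=(λz. (3 - -3)) | E={q↦5} | K=[arg]]
[13] [C=(q - 4) | E={q↦5} | K=[fun]]
[14] [C=q | E={q↦5} | K=[subR :: fun]]
[15] [C=4 | E={q↦5} | K=[subL(5) :: fun]]
[16] [C=(3 - -3) | E={z↦1, q↦5} | K=∅]
[17] [C=3 | E={z↦1, q↦5} | K=[subR]]
[18] [C=-3 | E={z↦1, q↦5} | K=[subL(3)]]
→ final value 6

Answer: 6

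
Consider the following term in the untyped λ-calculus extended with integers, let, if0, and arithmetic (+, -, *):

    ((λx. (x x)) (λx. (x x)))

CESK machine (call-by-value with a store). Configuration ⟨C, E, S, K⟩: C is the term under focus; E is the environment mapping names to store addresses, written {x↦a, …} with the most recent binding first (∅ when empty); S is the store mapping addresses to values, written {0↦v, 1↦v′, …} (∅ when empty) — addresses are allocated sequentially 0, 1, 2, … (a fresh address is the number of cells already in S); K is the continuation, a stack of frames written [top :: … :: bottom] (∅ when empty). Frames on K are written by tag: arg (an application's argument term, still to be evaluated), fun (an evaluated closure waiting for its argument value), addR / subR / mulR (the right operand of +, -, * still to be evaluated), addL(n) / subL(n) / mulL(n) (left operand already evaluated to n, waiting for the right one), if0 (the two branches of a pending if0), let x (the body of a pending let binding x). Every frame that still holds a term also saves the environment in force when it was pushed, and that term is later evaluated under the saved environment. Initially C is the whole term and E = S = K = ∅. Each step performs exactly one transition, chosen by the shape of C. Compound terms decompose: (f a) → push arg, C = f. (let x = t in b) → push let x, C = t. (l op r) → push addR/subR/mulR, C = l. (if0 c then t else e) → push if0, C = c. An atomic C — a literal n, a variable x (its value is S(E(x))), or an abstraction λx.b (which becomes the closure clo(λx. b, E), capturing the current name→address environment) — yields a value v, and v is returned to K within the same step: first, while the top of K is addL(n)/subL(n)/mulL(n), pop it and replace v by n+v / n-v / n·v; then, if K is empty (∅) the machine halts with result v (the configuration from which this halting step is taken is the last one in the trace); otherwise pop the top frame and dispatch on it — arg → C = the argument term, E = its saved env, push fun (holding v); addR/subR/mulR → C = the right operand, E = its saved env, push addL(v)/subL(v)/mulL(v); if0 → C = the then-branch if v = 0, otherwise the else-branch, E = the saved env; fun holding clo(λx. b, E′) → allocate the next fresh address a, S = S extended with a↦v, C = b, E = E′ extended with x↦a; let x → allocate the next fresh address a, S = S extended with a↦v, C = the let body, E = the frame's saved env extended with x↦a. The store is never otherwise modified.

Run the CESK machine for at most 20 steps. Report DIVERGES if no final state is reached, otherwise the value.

[0] [C=((λx. (x x)) (λx. (x x))) | E=∅ | S=∅ | K=∅]
[1] [C=(λx. (x x)) | E=∅ | S=∅ | K=[arg]]
[2] [C=(λx. (x x)) | E=∅ | S=∅ | K=[fun]]
[3] [C=(x x) | E={x↦0} | S={0↦clo(λx. (x x), ∅)} | K=∅]
[4] [C=x | E={x↦0} | S={0↦clo(λx. (x x), ∅)} | K=[arg]]
[5] [C=x | E={x↦0} | S={0↦clo(λx. (x x), ∅)} | K=[fun]]
[6] [C=(x x) | E={x↦1} | S={0↦clo(λx. (x x), ∅), 1↦clo(λx. (x x), ∅)} | K=∅]
[7] [C=x | E={x↦1} | S={0↦clo(λx. (x x), ∅), 1↦clo(λx. (x x), ∅)} | K=[arg]]
[8] [C=x | E={x↦1} | S={0↦clo(λx. (x x), ∅), 1↦clo(λx. (x x), ∅)} | K=[fun]]
[9] [C=(x x) | E={x↦2} | S={0↦clo(λx. (x x), ∅), 1↦clo(λx. (x x), ∅), 2↦clo(λx. (x x), ∅)} | K=∅]
[10] [C=x | E={x↦2} | S={0↦clo(λx. (x x), ∅), 1↦clo(λx. (x x), ∅), 2↦clo(λx. (x x), ∅)} | K=[arg]]
[11] [C=x | E={x↦2} | S={0↦clo(λx. (x x), ∅), 1↦clo(λx. (x x), ∅), 2↦clo(λx. (x x), ∅)} | K=[fun]]
[12] [C=(x x) | E={x↦3} | S={0↦clo(λx. (x x), ∅), 1↦clo(λx. (x x), ∅), 2↦clo(λx. (x x), ∅), 3↦clo(λx. (x x), ∅)} | K=∅]
[13] [C=x | E={x↦3} | S={0↦clo(λx. (x x), ∅), 1↦clo(λx. (x x), ∅), 2↦clo(λx. (x x), ∅), 3↦clo(λx. (x x), ∅)} | K=[arg]]
[14] [C=x | E={x↦3} | S={0↦clo(λx. (x x), ∅), 1↦clo(λx. (x x), ∅), 2↦clo(λx. (x x), ∅), 3↦clo(λx. (x x), ∅)} | K=[fun]]
[15] [C=(x x) | E={x↦4} | S={0↦clo(λx. (x x), ∅), 1↦clo(λx. (x x), ∅), 2↦clo(λx. (x x), ∅), 3↦clo(λx. (x x), ∅), 4↦clo(λx. (x x), ∅)} | K=∅]
[16] [C=x | E={x↦4} | S={0↦clo(λx. (x x), ∅), 1↦clo(λx. (x x), ∅), 2↦clo(λx. (x x), ∅), 3↦clo(λx. (x x), ∅), 4↦clo(λx. (x x), ∅)} | K=[arg]]
[17] [C=x | E={x↦4} | S={0↦clo(λx. (x x), ∅), 1↦clo(λx. (x x), ∅), 2↦clo(λx. (x x), ∅), 3↦clo(λx. (x x), ∅), 4↦clo(λx. (x x), ∅)} | K=[fun]]
[18] [C=(x x) | E={x↦5} | S={0↦clo(λx. (x x), ∅), 1↦clo(λx. (x x), ∅), 2↦clo(λx. (x x), ∅), 3↦clo(λx. (x x), ∅), 4↦clo(λx. (x x), ∅), 5↦clo(λx. (x x), ∅)} | K=∅]
[19] [C=x | E={x↦5} | S={0↦clo(λx. (x x), ∅), 1↦clo(λx. (x x), ∅), 2↦clo(λx. (x x), ∅), 3↦clo(λx. (x x), ∅), 4↦clo(λx. (x x), ∅), 5↦clo(λx. (x x), ∅)} | K=[arg]]
[20] [C=x | E={x↦5} | S={0↦clo(λx. (x x), ∅), 1↦clo(λx. (x x), ∅), 2↦clo(λx. (x x), ∅), 3↦clo(λx. (x x), ∅), 4↦clo(λx. (x x), ∅), 5↦clo(λx. (x x), ∅)} | K=[fun]]
→ 20 transitions taken and the configuration is still not final: no result within 20 steps

Answer: DIVERGES (no final state within 20 steps)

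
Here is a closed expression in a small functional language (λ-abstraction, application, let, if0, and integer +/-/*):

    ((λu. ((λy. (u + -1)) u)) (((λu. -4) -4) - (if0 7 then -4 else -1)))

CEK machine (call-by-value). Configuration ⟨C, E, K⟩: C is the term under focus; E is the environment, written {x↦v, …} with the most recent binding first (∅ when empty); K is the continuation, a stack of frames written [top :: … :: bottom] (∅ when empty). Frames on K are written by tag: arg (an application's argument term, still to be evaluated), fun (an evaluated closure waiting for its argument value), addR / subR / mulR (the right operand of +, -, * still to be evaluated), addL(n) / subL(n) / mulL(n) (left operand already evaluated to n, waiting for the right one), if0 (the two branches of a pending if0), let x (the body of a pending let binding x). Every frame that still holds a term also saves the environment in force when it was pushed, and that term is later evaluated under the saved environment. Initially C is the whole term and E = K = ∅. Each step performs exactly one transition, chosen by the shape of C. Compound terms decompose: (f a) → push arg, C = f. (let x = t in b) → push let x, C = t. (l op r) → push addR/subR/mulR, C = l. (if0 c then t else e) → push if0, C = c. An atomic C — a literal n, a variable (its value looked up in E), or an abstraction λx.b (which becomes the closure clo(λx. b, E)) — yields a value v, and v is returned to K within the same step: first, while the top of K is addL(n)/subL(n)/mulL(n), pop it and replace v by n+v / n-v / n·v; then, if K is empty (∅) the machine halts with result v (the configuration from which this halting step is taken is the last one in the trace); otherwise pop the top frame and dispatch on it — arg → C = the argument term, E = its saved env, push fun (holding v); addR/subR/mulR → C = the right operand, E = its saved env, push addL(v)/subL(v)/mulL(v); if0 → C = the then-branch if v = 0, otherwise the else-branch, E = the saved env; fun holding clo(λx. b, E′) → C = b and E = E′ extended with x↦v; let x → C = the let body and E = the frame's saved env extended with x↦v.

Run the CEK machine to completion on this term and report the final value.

[0] [C=((λu. ((λy. (u + -1)) u)) (((λu. -4) -4) - (if0 7 then -4 else -1))) | E=∅ | K=∅]
[1] [C=(λu. ((λy. (u + -1)) u)) | E=∅ | K=[arg]]
[2] [C=(((λu. -4) -4) - (if0 7 then -4 else -1)) | E=∅ | K=[fun]]
[3] [C=((λu. -4) -4) | E=∅ | K=[subR :: fun]]
[4] [C=(λu. -4) | E=∅ | K=[arg :: subR :: fun]]
[5] [C=-4 | E=∅ | K=[fun :: subR :: fun]]
[6] [C=-4 | E={u↦-4} | K=[subR :: fun]]
[7] [C=(if0 7 then -4 else -1) | E=∅ | K=[subL(-4) :: fun]]
[8] [C=7 | E=∅ | K=[if0 :: subL(-4) :: fun]]
[9] [C=-1 | E=∅ | K=[subL(-4) :: fun]]
[10] [C=((λy. (u + -1)) u) | E={u↦-3} | K=∅]
[11] [C=(λy. (u + -1)) | E={u↦-3} | K=[arg]]
[12] [C=u | E={u↦-3} | K=[fun]]
[13] [C=(u + -1) | E={y↦-3, u↦-3} | K=∅]
[14] [C=u | E={y↦-3, u↦-3} | K=[addR]]
[15] [C=-1 | E={y↦-3, u↦-3} | K=[addL(-3)]]
→ final value -4

Answer: -4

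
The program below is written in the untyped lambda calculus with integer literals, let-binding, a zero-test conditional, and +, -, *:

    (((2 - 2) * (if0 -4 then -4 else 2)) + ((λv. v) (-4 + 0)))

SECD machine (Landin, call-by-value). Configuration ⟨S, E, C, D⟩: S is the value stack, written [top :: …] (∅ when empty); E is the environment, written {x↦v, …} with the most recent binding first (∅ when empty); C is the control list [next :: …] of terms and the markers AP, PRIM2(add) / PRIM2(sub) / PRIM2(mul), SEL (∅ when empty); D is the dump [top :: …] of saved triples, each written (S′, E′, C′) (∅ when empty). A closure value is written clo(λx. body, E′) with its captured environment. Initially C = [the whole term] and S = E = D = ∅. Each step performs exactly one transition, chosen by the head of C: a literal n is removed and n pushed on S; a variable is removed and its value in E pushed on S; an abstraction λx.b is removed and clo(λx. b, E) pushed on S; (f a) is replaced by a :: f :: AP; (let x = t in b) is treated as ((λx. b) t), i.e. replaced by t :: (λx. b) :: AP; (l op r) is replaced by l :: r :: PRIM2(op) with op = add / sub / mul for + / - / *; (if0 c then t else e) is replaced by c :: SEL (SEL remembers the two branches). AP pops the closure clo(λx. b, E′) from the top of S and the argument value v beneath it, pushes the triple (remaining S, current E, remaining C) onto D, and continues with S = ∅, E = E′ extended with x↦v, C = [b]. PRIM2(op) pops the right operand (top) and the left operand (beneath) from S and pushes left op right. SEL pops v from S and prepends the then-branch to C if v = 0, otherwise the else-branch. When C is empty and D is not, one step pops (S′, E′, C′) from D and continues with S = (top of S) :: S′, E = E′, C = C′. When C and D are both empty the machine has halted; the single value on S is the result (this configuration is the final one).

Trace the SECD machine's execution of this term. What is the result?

[0] [S=∅ | E=∅ | C=[(((2 - 2) * (if0 -4 then -4 else 2)) + ((λv. v) (-4 + 0)))] | D=∅]
[1] [S=∅ | E=∅ | C=[((2 - 2) * (if0 -4 then -4 else 2)) :: ((λv. v) (-4 + 0)) :: PRIM2(add)] | D=∅]
[2] [S=∅ | E=∅ | C=[(2 - 2) :: (if0 -4 then -4 else 2) :: PRIM2(mul) :: ((λv. v) (-4 + 0)) :: PRIM2(add)] | D=∅]
[3] [S=∅ | E=∅ | C=[2 :: 2 :: PRIM2(sub) :: (if0 -4 then -4 else 2) :: PRIM2(mul) :: ((λv. v) (-4 + 0)) :: PRIM2(add)] | D=∅]
[4] [S=[2] | E=∅ | C=[2 :: PRIM2(sub) :: (if0 -4 then -4 else 2) :: PRIM2(mul) :: ((λv. v) (-4 + 0)) :: PRIM2(add)] | D=∅]
[5] [S=[2 :: 2] | E=∅ | C=[PRIM2(sub) :: (if0 -4 then -4 else 2) :: PRIM2(mul) :: ((λv. v) (-4 + 0)) :: PRIM2(add)] | D=∅]
[6] [S=[0] | E=∅ | C=[(if0 -4 then -4 else 2) :: PRIM2(mul) :: ((λv. v) (-4 + 0)) :: PRIM2(add)] | D=∅]
[7] [S=[0] | E=∅ | C=[-4 :: SEL :: PRIM2(mul) :: ((λv. v) (-4 + 0)) :: PRIM2(add)] | D=∅]
[8] [S=[-4 :: 0] | E=∅ | C=[SEL :: PRIM2(mul) :: ((λv. v) (-4 + 0)) :: PRIM2(add)] | D=∅]
[9] [S=[0] | E=∅ | C=[2 :: PRIM2(mul) :: ((λv. v) (-4 + 0)) :: PRIM2(add)] | D=∅]
[10] [S=[2 :: 0] | E=∅ | C=[PRIM2(mul) :: ((λv. v) (-4 + 0)) :: PRIM2(add)] | D=∅]
[11] [S=[0] | E=∅ | C=[((λv. v) (-4 + 0)) :: PRIM2(add)] | D=∅]
[12] [S=[0] | E=∅ | C=[(-4 + 0) :: (λv. v) :: AP :: PRIM2(add)] | D=∅]
[13] [S=[0] | E=∅ | C=[-4 :: 0 :: PRIM2(add) :: (λv. v) :: AP :: PRIM2(add)] | D=∅]
[14] [S=[-4 :: 0] | E=∅ | C=[0 :: PRIM2(add) :: (λv. v) :: AP :: PRIM2(add)] | D=∅]
[15] [S=[0 :: -4 :: 0] | E=∅ | C=[PRIM2(add) :: (λv. v) :: AP :: PRIM2(add)] | D=∅]
[16] [S=[-4 :: 0] | E=∅ | C=[(λv. v) :: AP :: PRIM2(add)] | D=∅]
[17] [S=[clo(λv. v, ∅) :: -4 :: 0] | E=∅ | C=[AP :: PRIM2(add)] | D=∅]
[18] [S=∅ | E={v↦-4} | C=[v] | D=[([0], ∅, [PRIM2(add)])]]
[19] [S=[-4] | E={v↦-4} | C=∅ | D=[([0], ∅, [PRIM2(add)])]]
[20] [S=[-4 :: 0] | E=∅ | C=[PRIM2(add)] | D=∅]
[21] [S=[-4] | E=∅ | C=∅ | D=∅]
→ final value -4

Answer: -4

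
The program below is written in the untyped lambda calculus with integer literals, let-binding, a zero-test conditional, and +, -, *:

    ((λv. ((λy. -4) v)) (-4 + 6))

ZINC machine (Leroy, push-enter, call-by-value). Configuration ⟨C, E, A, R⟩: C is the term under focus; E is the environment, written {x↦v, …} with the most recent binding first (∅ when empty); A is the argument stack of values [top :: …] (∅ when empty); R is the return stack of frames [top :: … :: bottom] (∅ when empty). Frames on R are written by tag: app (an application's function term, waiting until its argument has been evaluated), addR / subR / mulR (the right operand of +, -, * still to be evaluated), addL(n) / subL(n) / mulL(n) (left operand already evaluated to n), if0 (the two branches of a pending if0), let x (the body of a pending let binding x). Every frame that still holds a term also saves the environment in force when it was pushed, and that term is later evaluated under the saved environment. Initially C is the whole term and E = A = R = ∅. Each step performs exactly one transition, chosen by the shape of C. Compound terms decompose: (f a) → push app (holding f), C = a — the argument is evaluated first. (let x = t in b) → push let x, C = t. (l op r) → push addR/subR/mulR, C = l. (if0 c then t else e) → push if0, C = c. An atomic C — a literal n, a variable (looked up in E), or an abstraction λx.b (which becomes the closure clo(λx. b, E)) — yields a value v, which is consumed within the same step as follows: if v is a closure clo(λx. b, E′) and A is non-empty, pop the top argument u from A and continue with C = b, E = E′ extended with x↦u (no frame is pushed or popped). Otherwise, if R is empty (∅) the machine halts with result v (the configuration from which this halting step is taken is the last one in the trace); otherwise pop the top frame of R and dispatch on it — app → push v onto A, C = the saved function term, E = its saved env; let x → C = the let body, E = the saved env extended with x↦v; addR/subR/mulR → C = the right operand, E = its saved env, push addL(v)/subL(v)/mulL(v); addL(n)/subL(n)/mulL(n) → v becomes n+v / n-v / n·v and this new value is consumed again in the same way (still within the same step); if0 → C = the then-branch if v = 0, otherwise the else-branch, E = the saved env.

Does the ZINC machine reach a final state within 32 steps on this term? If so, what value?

step 0: ⟨C=((λv. ((λy. -4) v)) (-4 + 6)); E=∅; A=∅; R=∅⟩
step 1: ⟨C=(-4 + 6); E=∅; A=∅; R=[app]⟩
step 2: ⟨C=-4; E=∅; A=∅; R=[addR :: app]⟩
step 3: ⟨C=6; E=∅; A=∅; R=[addL(-4) :: app]⟩
step 4: ⟨C=(λv. ((λy. -4) v)); E=∅; A=[2]; R=∅⟩
step 5: ⟨C=((λy. -4) v); E={v↦2}; A=∅; R=∅⟩
step 6: ⟨C=v; E={v↦2}; A=∅; R=[app]⟩
step 7: ⟨C=(λy. -4); E={v↦2}; A=[2]; R=∅⟩
step 8: ⟨C=-4; E={y↦2, v↦2}; A=∅; R=∅⟩
→ final value -4

Answer: -4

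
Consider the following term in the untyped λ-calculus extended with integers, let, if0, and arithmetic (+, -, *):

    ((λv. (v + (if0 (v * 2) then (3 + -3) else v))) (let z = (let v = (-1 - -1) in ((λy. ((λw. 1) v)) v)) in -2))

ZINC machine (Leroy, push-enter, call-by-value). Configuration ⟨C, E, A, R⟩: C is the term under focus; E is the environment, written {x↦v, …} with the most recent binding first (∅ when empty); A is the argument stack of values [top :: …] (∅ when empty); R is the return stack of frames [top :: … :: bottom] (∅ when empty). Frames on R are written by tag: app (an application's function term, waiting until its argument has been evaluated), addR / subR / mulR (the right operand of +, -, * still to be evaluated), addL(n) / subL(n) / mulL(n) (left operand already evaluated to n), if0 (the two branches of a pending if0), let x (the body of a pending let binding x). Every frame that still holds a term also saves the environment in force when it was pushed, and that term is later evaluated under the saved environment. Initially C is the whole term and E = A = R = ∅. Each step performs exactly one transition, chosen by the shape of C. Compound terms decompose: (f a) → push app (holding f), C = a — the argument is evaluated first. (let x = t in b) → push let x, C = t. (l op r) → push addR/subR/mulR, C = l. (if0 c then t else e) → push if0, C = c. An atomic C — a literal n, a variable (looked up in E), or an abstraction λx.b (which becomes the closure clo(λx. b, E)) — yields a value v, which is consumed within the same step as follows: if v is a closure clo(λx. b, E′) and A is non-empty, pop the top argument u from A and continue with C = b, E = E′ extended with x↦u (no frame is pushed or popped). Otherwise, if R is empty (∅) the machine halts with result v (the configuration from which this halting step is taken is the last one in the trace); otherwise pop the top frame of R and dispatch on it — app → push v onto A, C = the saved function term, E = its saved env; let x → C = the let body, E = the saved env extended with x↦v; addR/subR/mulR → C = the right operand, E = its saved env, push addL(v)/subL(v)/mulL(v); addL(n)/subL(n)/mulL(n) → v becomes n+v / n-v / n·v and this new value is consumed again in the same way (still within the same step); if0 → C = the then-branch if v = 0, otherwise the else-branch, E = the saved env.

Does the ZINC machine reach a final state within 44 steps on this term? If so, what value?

Answer: -4

Execution trace:
[0] [C=((λv. (v + (if0 (v * 2) then (3 + -3) else v))) (let z = (let v = (-1 - -1) in ((λy. ((λw. 1) v)) v)) in -2)) | E=∅ | A=∅ | R=∅]
[1] [C=(let z = (let v = (-1 - -1) in ((λy. ((λw. 1) v)) v)) in -2) | E=∅ | A=∅ | R=[app]]
[2] [C=(let v = (-1 - -1) in ((λy. ((λw. 1) v)) v)) | E=∅ | A=∅ | R=[let z :: app]]
[3] [C=(-1 - -1) | E=∅ | A=∅ | R=[let v :: let z :: app]]
[4] [C=-1 | E=∅ | A=∅ | R=[subR :: let v :: let z :: app]]
[5] [C=-1 | E=∅ | A=∅ | R=[subL(-1) :: let v :: let z :: app]]
[6] [C=((λy. ((λw. 1) v)) v) | E={v↦0} | A=∅ | R=[let z :: app]]
[7] [C=v | E={v↦0} | A=∅ | R=[app :: let z :: app]]
[8] [C=(λy. ((λw. 1) v)) | E={v↦0} | A=[0] | R=[let z :: app]]
[9] [C=((λw. 1) v) | E={y↦0, v↦0} | A=∅ | R=[let z :: app]]
[10] [C=v | E={y↦0, v↦0} | A=∅ | R=[app :: let z :: app]]
[11] [C=(λw. 1) | E={y↦0, v↦0} | A=[0] | R=[let z :: app]]
[12] [C=1 | E={w↦0, y↦0, v↦0} | A=∅ | R=[let z :: app]]
[13] [C=-2 | E={z↦1} | A=∅ | R=[app]]
[14] [C=(λv. (v + (if0 (v * 2) then (3 + -3) else v))) | E=∅ | A=[-2] | R=∅]
[15] [C=(v + (if0 (v * 2) then (3 + -3) else v)) | E={v↦-2} | A=∅ | R=∅]
[16] [C=v | E={v↦-2} | A=∅ | R=[addR]]
[17] [C=(if0 (v * 2) then (3 + -3) else v) | E={v↦-2} | A=∅ | R=[addL(-2)]]
[18] [C=(v * 2) | E={v↦-2} | A=∅ | R=[if0 :: addL(-2)]]
[19] [C=v | E={v↦-2} | A=∅ | R=[mulR :: if0 :: addL(-2)]]
[20] [C=2 | E={v↦-2} | A=∅ | R=[mulL(-2) :: if0 :: addL(-2)]]
[21] [C=v | E={v↦-2} | A=∅ | R=[addL(-2)]]
→ final value -4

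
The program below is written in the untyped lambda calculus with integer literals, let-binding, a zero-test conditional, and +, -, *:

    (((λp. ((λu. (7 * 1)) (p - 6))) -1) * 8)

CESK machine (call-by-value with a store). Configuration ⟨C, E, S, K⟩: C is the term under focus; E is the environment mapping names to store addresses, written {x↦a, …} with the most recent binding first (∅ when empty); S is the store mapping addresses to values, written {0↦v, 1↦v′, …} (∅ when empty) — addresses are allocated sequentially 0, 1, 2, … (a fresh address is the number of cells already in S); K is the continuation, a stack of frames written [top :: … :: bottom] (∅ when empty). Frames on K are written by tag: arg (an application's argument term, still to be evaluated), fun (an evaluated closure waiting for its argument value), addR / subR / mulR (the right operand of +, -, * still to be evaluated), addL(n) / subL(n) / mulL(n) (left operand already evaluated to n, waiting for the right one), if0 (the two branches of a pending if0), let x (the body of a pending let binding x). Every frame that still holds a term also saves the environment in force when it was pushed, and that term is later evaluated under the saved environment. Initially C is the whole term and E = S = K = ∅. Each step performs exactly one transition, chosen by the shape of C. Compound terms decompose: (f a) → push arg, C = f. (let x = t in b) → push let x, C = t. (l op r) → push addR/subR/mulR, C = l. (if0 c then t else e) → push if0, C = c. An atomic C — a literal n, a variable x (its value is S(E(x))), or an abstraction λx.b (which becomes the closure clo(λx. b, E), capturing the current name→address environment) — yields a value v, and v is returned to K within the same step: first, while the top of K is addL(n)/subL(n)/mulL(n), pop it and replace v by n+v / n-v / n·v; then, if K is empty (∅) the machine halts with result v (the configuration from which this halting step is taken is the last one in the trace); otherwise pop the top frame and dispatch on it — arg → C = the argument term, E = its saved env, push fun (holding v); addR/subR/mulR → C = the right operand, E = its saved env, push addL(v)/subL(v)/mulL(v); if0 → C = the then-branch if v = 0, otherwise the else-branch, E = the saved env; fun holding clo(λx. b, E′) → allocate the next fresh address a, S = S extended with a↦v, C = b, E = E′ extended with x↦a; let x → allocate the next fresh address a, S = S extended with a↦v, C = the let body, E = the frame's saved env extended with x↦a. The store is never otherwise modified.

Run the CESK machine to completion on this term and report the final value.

t=0: <C=(((λp. ((λu. (7 * 1)) (p - 6))) -1) * 8), E=∅, S=∅, K=∅>
t=1: <C=((λp. ((λu. (7 * 1)) (p - 6))) -1), E=∅, S=∅, K=[mulR]>
t=2: <C=(λp. ((λu. (7 * 1)) (p - 6))), E=∅, S=∅, K=[arg :: mulR]>
t=3: <C=-1, E=∅, S=∅, K=[fun :: mulR]>
t=4: <C=((λu. (7 * 1)) (p - 6)), E={p↦0}, S={0↦-1}, K=[mulR]>
t=5: <C=(λu. (7 * 1)), E={p↦0}, S={0↦-1}, K=[arg :: mulR]>
t=6: <C=(p - 6), E={p↦0}, S={0↦-1}, K=[fun :: mulR]>
t=7: <C=p, E={p↦0}, S={0↦-1}, K=[subR :: fun :: mulR]>
t=8: <C=6, E={p↦0}, S={0↦-1}, K=[subL(-1) :: fun :: mulR]>
t=9: <C=(7 * 1), E={u↦1, p↦0}, S={0↦-1, 1↦-7}, K=[mulR]>
t=10: <C=7, E={u↦1, p↦0}, S={0↦-1, 1↦-7}, K=[mulR :: mulR]>
t=11: <C=1, E={u↦1, p↦0}, S={0↦-1, 1↦-7}, K=[mulL(7) :: mulR]>
t=12: <C=8, E=∅, S={0↦-1, 1↦-7}, K=[mulL(7)]>
→ final value 56

Answer: 56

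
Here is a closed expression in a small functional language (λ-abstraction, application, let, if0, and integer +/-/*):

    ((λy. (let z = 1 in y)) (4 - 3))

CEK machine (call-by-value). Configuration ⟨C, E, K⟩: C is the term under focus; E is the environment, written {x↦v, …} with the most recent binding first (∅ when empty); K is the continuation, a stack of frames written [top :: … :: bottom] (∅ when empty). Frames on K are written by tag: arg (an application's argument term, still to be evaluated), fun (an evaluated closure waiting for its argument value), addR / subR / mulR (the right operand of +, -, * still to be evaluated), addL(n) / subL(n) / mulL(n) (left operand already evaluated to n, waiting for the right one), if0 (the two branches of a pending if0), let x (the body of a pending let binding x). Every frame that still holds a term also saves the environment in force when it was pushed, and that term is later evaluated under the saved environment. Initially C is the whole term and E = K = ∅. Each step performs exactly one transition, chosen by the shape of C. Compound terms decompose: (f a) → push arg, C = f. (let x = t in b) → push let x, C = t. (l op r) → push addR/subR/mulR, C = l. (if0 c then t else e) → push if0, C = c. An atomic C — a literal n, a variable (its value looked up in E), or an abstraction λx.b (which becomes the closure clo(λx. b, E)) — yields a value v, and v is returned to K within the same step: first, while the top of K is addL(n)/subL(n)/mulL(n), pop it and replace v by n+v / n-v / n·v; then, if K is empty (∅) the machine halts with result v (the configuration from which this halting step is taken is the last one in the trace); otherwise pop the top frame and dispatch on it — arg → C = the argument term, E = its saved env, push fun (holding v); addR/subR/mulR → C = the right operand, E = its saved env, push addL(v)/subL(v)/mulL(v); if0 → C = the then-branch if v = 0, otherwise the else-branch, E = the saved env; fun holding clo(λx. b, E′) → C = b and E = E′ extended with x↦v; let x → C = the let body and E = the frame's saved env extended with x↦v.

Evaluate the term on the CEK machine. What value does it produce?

step 0: <C=((λy. (let z = 1 in y)) (4 - 3)), E=∅, K=∅>
step 1: <C=(λy. (let z = 1 in y)), E=∅, K=[arg]>
step 2: <C=(4 - 3), E=∅, K=[fun]>
step 3: <C=4, E=∅, K=[subR :: fun]>
step 4: <C=3, E=∅, K=[subL(4) :: fun]>
step 5: <C=(let z = 1 in y), E={y↦1}, K=∅>
step 6: <C=1, E={y↦1}, K=[let z]>
step 7: <C=y, E={z↦1, y↦1}, K=∅>
→ final value 1

Answer: 1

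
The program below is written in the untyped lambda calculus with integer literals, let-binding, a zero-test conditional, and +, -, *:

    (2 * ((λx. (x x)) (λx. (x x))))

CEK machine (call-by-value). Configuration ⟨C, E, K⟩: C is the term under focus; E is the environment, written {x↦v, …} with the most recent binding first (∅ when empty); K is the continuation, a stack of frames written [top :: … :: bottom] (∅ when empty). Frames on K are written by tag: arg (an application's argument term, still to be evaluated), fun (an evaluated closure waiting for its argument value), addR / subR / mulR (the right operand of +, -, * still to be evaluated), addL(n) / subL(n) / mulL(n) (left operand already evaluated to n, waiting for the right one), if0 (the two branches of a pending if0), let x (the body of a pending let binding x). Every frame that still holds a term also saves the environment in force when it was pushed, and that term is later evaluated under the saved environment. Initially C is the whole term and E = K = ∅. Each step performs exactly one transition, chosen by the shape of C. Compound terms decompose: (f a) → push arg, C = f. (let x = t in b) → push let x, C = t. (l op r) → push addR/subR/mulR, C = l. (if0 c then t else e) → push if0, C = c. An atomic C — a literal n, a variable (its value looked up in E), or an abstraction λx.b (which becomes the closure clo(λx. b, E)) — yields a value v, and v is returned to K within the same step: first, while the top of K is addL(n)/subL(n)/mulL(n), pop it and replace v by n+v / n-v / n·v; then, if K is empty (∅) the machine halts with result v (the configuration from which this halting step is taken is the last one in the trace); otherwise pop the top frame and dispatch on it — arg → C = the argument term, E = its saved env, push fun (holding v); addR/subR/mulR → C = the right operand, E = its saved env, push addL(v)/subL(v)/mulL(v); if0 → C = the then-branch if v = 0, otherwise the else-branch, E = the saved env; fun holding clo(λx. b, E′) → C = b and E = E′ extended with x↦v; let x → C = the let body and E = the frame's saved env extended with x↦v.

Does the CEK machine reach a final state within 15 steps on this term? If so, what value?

t=0: [C=(2 * ((λx. (x x)) (λx. (x x)))) | E=∅ | K=∅]
t=1: [C=2 | E=∅ | K=[mulR]]
t=2: [C=((λx. (x x)) (λx. (x x))) | E=∅ | K=[mulL(2)]]
t=3: [C=(λx. (x x)) | E=∅ | K=[arg :: mulL(2)]]
t=4: [C=(λx. (x x)) | E=∅ | K=[fun :: mulL(2)]]
t=5: [C=(x x) | E={x↦clo(λx. (x x), ∅)} | K=[mulL(2)]]
t=6: [C=x | E={x↦clo(λx. (x x), ∅)} | K=[arg :: mulL(2)]]
t=7: [C=x | E={x↦clo(λx. (x x), ∅)} | K=[fun :: mulL(2)]]
… configuration repeats with period 3 (steps 5–7 recur indefinitely) …

Answer: DIVERGES (no final state within 15 steps)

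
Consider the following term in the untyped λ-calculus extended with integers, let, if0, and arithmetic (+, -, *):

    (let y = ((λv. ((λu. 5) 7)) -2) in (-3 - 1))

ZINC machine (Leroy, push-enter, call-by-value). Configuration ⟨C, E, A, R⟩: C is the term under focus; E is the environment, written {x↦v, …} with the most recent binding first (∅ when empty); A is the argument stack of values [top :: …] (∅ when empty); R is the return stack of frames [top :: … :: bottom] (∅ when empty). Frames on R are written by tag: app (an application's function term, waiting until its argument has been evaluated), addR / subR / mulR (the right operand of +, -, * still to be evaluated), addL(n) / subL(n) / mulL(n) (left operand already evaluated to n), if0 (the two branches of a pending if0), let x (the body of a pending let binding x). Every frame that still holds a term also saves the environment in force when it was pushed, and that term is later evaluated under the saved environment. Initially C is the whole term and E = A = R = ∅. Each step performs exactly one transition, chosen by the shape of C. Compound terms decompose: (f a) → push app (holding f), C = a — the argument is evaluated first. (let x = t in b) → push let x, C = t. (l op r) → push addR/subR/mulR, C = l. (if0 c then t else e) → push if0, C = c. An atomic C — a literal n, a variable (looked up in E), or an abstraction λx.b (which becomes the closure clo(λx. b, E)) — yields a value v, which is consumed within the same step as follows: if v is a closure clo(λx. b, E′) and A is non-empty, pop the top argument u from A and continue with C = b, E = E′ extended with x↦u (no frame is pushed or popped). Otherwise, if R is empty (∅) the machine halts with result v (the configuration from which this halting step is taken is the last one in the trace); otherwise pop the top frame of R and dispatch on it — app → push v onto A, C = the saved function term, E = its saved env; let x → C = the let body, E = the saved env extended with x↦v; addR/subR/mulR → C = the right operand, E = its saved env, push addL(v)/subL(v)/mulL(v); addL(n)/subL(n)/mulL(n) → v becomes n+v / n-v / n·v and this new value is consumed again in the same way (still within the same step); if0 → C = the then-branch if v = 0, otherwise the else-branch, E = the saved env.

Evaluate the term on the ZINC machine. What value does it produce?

Answer: -4

Execution trace:
[0] <C=(let y = ((λv. ((λu. 5) 7)) -2) in (-3 - 1)), E=∅, A=∅, R=∅>
[1] <C=((λv. ((λu. 5) 7)) -2), E=∅, A=∅, R=[let y]>
[2] <C=-2, E=∅, A=∅, R=[app :: let y]>
[3] <C=(λv. ((λu. 5) 7)), E=∅, A=[-2], R=[let y]>
[4] <C=((λu. 5) 7), E={v↦-2}, A=∅, R=[let y]>
[5] <C=7, E={v↦-2}, A=∅, R=[app :: let y]>
[6] <C=(λu. 5), E={v↦-2}, A=[7], R=[let y]>
[7] <C=5, E={u↦7, v↦-2}, A=∅, R=[let y]>
[8] <C=(-3 - 1), E={y↦5}, A=∅, R=∅>
[9] <C=-3, E={y↦5}, A=∅, R=[subR]>
[10] <C=1, E={y↦5}, A=∅, R=[subL(-3)]>
→ final value -4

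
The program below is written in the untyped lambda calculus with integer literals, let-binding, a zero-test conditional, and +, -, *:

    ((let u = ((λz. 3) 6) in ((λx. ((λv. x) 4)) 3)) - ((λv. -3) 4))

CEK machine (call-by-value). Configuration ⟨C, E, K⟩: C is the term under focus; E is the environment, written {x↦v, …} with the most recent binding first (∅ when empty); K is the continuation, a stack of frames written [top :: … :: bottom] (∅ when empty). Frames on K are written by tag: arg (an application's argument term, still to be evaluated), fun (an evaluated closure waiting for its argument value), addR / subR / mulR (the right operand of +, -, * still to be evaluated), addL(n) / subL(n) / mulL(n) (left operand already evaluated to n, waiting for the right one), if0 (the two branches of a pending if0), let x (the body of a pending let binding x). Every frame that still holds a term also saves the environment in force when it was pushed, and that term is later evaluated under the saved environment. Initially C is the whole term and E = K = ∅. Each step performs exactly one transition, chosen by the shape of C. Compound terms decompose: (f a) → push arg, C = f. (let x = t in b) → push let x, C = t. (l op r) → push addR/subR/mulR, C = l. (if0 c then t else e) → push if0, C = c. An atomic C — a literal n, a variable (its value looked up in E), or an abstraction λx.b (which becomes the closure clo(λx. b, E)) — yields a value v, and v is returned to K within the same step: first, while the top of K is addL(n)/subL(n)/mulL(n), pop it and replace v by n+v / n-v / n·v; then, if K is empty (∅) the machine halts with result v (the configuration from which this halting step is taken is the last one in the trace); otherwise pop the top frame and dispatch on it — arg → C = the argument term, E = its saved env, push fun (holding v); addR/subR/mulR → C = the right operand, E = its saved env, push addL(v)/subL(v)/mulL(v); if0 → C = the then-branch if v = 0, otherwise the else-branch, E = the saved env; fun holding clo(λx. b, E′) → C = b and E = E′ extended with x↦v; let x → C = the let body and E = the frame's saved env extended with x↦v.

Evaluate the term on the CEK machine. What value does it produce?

Answer: 6

Derivation:
step 0: [C=((let u = ((λz. 3) 6) in ((λx. ((λv. x) 4)) 3)) - ((λv. -3) 4)) | E=∅ | K=∅]
step 1: [C=(let u = ((λz. 3) 6) in ((λx. ((λv. x) 4)) 3)) | E=∅ | K=[subR]]
step 2: [C=((λz. 3) 6) | E=∅ | K=[let u :: subR]]
step 3: [C=(λz. 3) | E=∅ | K=[arg :: let u :: subR]]
step 4: [C=6 | E=∅ | K=[fun :: let u :: subR]]
step 5: [C=3 | E={z↦6} | K=[let u :: subR]]
step 6: [C=((λx. ((λv. x) 4)) 3) | E={u↦3} | K=[subR]]
step 7: [C=(λx. ((λv. x) 4)) | E={u↦3} | K=[arg :: subR]]
step 8: [C=3 | E={u↦3} | K=[fun :: subR]]
step 9: [C=((λv. x) 4) | E={x↦3, u↦3} | K=[subR]]
step 10: [C=(λv. x) | E={x↦3, u↦3} | K=[arg :: subR]]
step 11: [C=4 | E={x↦3, u↦3} | K=[fun :: subR]]
step 12: [C=x | E={v↦4, x↦3, u↦3} | K=[subR]]
step 13: [C=((λv. -3) 4) | E=∅ | K=[subL(3)]]
step 14: [C=(λv. -3) | E=∅ | K=[arg :: subL(3)]]
step 15: [C=4 | E=∅ | K=[fun :: subL(3)]]
step 16: [C=-3 | E={v↦4} | K=[subL(3)]]
→ final value 6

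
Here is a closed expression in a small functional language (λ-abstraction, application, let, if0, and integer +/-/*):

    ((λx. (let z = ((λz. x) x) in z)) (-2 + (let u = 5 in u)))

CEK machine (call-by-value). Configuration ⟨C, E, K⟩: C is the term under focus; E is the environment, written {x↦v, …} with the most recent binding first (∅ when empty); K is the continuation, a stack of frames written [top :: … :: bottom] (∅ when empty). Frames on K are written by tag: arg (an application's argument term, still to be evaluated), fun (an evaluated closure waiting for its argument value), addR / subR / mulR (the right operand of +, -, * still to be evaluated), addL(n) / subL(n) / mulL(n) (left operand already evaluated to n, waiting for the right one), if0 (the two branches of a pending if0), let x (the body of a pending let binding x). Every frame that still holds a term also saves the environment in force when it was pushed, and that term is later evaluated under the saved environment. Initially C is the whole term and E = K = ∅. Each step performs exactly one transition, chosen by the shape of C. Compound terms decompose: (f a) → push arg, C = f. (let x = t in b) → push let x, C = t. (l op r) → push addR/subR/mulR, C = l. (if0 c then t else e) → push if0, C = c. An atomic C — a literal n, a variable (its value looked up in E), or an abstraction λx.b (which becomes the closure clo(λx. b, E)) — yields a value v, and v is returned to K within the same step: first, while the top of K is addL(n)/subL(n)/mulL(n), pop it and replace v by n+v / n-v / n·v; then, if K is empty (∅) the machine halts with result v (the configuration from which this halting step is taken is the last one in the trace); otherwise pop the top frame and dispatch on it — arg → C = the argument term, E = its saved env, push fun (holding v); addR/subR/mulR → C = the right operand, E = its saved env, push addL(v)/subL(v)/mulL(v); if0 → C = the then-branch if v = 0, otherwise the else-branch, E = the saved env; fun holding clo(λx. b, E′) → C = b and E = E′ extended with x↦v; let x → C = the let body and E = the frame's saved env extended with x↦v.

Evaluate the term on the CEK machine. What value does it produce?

step 0: [C=((λx. (let z = ((λz. x) x) in z)) (-2 + (let u = 5 in u))) | E=∅ | K=∅]
step 1: [C=(λx. (let z = ((λz. x) x) in z)) | E=∅ | K=[arg]]
step 2: [C=(-2 + (let u = 5 in u)) | E=∅ | K=[fun]]
step 3: [C=-2 | E=∅ | K=[addR :: fun]]
step 4: [C=(let u = 5 in u) | E=∅ | K=[addL(-2) :: fun]]
step 5: [C=5 | E=∅ | K=[let u :: addL(-2) :: fun]]
step 6: [C=u | E={u↦5} | K=[addL(-2) :: fun]]
step 7: [C=(let z = ((λz. x) x) in z) | E={x↦3} | K=∅]
step 8: [C=((λz. x) x) | E={x↦3} | K=[let z]]
step 9: [C=(λz. x) | E={x↦3} | K=[arg :: let z]]
step 10: [C=x | E={x↦3} | K=[fun :: let z]]
step 11: [C=x | E={z↦3, x↦3} | K=[let z]]
step 12: [C=z | E={z↦3, x↦3} | K=∅]
→ final value 3

Answer: 3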